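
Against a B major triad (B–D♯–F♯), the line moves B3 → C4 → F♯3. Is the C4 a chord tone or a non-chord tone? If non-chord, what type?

Non-chord tone — an escape tone.

The harmony at that moment is B major triad (B, D♯, F♯); C4 is not a chord tone.
It is approached by step up from B3 and left by leap down to F♯3.
Step in, leap out — an escape tone.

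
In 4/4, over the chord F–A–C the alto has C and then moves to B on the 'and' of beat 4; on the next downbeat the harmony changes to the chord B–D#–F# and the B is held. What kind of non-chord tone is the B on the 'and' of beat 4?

The harmony at that moment is F major triad (F, A, C); B is not a chord tone.
It is approached by step down from C and then sustained as the same pitch into the next harmony.
Arriving early and becoming a chord tone when the harmony changes — an anticipation.

Anticipation.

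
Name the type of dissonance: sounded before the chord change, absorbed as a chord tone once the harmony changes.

Approach: ahead of the chord change (typically by step), so it is dissonant against the current harmony. Departure: none — the same pitch is restated or held and is a chord tone of the new harmony.
Dissonant first, consonant once the harmony catches up: the note simply arrives early — an anticipation. (The reverse timing, consonant first and dissonant after the change, would be a suspension or retardation.)

Anticipation.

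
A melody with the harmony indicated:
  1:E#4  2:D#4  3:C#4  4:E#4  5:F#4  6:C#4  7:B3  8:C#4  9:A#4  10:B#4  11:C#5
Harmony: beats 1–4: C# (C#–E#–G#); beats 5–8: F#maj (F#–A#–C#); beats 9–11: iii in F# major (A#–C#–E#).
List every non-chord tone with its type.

D#4 (beat 2) — passing tone; B3 (beat 7) — neighbor tone; B#4 (beat 10) — passing tone.

The harmony at that moment is C# major triad (C#, E#, G#); D#4 is not a chord tone.
It is approached by step down from E#4 and left by step down to C#4.
Step in, step out in the same direction — a passing tone.
The harmony at that moment is F# major triad (F#, A#, C#); B3 is not a chord tone.
It is approached by step down from C#4 and left by step up to C#4.
Step away and step back to the same note — a neighbor tone (lower neighbor).
The harmony at that moment is A# minor triad (A#, C#, E#); B#4 is not a chord tone.
It is approached by step up from A#4 and left by step up to C#5.
Step in, step out in the same direction — a passing tone.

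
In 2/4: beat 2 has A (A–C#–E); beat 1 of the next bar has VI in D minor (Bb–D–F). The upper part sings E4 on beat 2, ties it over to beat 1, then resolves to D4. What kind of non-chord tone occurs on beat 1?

Suspension.

The harmony at that moment is Bb major triad (Bb, D, F); E4 is not a chord tone.
It is held over (the same pitch as the preceding E4) and left by step down to D4.
Held over from the previous chord and resolving down by step — a suspension.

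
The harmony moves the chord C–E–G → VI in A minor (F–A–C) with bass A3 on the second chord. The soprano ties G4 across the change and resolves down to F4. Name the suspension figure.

7–6 suspension.

At the second chord the bass is A3. The suspended G4 lies a seventh above the bass; after resolving down by step to F4, the interval above the bass becomes a sixth.
Suspension figures are named by those two intervals: 7–6.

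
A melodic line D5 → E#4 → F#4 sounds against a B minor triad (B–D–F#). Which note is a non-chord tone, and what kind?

E#4 is an appoggiatura.

The harmony at that moment is B minor triad (B, D, F#); E#4 is not a chord tone.
It is approached by leap down from D5 and left by step up to F#4.
Leap in, step out — an appoggiatura.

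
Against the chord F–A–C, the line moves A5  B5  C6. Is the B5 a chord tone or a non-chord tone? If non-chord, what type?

The harmony at that moment is F major triad (F, A, C); B5 is not a chord tone.
It is approached by step up from A5 and left by step up to C6.
Step in, step out in the same direction — a passing tone.

Non-chord tone — a passing tone.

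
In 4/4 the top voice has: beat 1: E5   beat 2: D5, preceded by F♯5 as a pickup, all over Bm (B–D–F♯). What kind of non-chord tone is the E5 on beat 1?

Passing tone.

The harmony at that moment is B minor triad (B, D, F♯); E5 is not a chord tone.
It is approached by step down from F♯5 and left by step down to D5.
Step in, step out in the same direction — a passing tone.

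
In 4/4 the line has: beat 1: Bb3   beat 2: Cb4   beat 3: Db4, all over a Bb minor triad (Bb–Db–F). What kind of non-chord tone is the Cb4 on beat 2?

Passing tone.

The harmony at that moment is Bb minor triad (Bb, Db, F); Cb4 is not a chord tone.
It is approached by step up from Bb3 and left by step up to Db4.
Step in, step out in the same direction — a passing tone.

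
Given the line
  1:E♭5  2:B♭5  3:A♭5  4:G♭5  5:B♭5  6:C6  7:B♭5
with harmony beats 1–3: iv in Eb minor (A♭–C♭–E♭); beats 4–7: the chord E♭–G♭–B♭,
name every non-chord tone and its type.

B♭5 (beat 2) — appoggiatura; C6 (beat 6) — neighbor tone.

The harmony at that moment is A♭ minor triad (A♭, C♭, E♭); B♭5 is not a chord tone.
It is approached by leap up from E♭5 and left by step down to A♭5.
Leap in, step out — an appoggiatura.
The harmony at that moment is E♭ minor triad (E♭, G♭, B♭); C6 is not a chord tone.
It is approached by step up from B♭5 and left by step down to B♭5.
Step away and step back to the same note — a neighbor tone (upper neighbor).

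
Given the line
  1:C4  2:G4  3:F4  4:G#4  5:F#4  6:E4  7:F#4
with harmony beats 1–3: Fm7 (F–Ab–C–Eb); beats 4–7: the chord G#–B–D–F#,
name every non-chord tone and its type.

G4 (beat 2) — appoggiatura; E4 (beat 6) — neighbor tone.

The harmony at that moment is F minor seventh chord (F, Ab, C, Eb); G4 is not a chord tone.
It is approached by leap up from C4 and left by step down to F4.
Leap in, step out — an appoggiatura.
The harmony at that moment is G# half-diminished seventh chord (G#, B, D, F#); E4 is not a chord tone.
It is approached by step down from F#4 and left by step up to F#4.
Step away and step back to the same note — a neighbor tone (lower neighbor).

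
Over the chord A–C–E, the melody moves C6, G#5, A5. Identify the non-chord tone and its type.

G#5 is an appoggiatura.

The harmony at that moment is A minor triad (A, C, E); G#5 is not a chord tone.
It is approached by leap down from C6 and left by step up to A5.
Leap in, step out — an appoggiatura.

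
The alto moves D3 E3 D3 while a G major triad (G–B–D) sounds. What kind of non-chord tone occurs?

E3 is a neighbor tone.

The harmony at that moment is G major triad (G, B, D); E3 is not a chord tone.
It is approached by step up from D3 and left by step down to D3.
Step away and step back to the same note — a neighbor tone (upper neighbor).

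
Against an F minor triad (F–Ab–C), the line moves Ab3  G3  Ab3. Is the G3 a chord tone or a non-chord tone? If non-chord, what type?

Non-chord tone — a neighbor tone.

The harmony at that moment is F minor triad (F, Ab, C); G3 is not a chord tone.
It is approached by step down from Ab3 and left by step up to Ab3.
Step away and step back to the same note — a neighbor tone (lower neighbor).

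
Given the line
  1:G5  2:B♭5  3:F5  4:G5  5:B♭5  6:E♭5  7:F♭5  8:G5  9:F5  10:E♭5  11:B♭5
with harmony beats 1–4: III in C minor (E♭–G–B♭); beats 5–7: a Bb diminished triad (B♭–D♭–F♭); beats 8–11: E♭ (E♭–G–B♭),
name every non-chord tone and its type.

The harmony at that moment is E♭ major triad (E♭, G, B♭); F5 is not a chord tone.
It is approached by leap down from B♭5 and left by step up to G5.
Leap in, step out — an appoggiatura.
The harmony at that moment is B♭ diminished triad (B♭, D♭, F♭); E♭5 is not a chord tone.
It is approached by leap down from B♭5 and left by step up to F♭5.
Leap in, step out — an appoggiatura.
The harmony at that moment is E♭ major triad (E♭, G, B♭); F5 is not a chord tone.
It is approached by step down from G5 and left by step down to E♭5.
Step in, step out in the same direction — a passing tone.

F5 (beat 3) — appoggiatura; E♭5 (beat 6) — appoggiatura; F5 (beat 9) — passing tone.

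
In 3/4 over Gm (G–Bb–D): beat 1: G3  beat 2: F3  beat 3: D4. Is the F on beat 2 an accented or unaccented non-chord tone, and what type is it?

Unaccented escape tone.

The harmony at that moment is G minor triad (G, Bb, D); F3 is not a chord tone.
It is approached by step down from G3 and left by leap up to D4.
Step in, leap out — an escape tone.
It falls on a weak beat, so it is unaccented.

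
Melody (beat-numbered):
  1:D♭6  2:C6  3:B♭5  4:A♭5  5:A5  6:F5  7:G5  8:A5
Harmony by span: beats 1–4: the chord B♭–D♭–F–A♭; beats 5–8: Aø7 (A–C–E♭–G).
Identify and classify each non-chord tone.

The harmony at that moment is B♭ minor seventh chord (B♭, D♭, F, A♭); C6 is not a chord tone.
It is approached by step down from D♭6 and left by step down to B♭5.
Step in, step out in the same direction — a passing tone.
The harmony at that moment is A half-diminished seventh chord (A, C, E♭, G); F5 is not a chord tone.
It is approached by leap down from A5 and left by step up to G5.
Leap in, step out — an appoggiatura.

C6 (beat 2) — passing tone; F5 (beat 6) — appoggiatura.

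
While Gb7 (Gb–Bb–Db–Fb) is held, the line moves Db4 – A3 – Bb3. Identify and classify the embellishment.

A3 is an appoggiatura.

The harmony at that moment is Gb dominant seventh chord (Gb, Bb, Db, Fb); A3 is not a chord tone.
It is approached by leap down from Db4 and left by step up to Bb3.
Leap in, step out — an appoggiatura.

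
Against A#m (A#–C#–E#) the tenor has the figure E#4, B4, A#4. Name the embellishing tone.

B4 is an appoggiatura.

The harmony at that moment is A# minor triad (A#, C#, E#); B4 is not a chord tone.
It is approached by leap up from E#4 and left by step down to A#4.
Leap in, step out — an appoggiatura.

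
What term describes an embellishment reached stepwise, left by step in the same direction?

Approach: by step. Departure: by step, continuing in the same direction.
Stepwise on both sides with no change of direction means the note fills in the space between two different chord tones — a passing tone. (Had it turned back to its starting note it would be a neighbor tone instead.)

Passing tone.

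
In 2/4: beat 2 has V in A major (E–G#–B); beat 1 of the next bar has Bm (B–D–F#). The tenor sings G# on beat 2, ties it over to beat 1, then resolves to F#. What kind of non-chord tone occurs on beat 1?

Suspension.

The harmony at that moment is B minor triad (B, D, F#); G# is not a chord tone.
It is held over (the same pitch as the preceding G#) and left by step down to F#.
Held over from the previous chord and resolving down by step — a suspension.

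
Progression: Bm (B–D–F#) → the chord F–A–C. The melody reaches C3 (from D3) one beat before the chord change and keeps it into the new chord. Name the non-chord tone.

The harmony at that moment is B minor triad (B, D, F#); C3 is not a chord tone.
It is approached by step down from D3 and then sustained as the same pitch into the next harmony.
Arriving early and becoming a chord tone when the harmony changes — an anticipation.

C3 is an anticipation.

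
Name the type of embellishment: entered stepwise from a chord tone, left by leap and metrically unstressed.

Approach: by step. Departure: by leap. Metric position: weak.
Step in, leap out, from a weak position — an escape tone (échappée). (It is the mirror image of the appoggiatura, which leaps in and steps out on a strong beat.)

Escape tone.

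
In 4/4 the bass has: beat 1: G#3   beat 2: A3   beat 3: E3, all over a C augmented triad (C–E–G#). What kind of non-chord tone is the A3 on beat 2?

Escape tone.

The harmony at that moment is C augmented triad (C, E, G#); A3 is not a chord tone.
It is approached by step up from G#3 and left by leap down to E3.
Step in, leap out, on a weak beat — an escape tone.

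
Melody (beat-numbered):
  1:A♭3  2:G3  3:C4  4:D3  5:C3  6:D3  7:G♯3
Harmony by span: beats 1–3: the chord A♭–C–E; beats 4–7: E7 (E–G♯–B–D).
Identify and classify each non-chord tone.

G3 (beat 2) — escape tone; C3 (beat 5) — neighbor tone.

The harmony at that moment is A♭ augmented triad (A♭, C, E); G3 is not a chord tone.
It is approached by step down from A♭3 and left by leap up to C4.
Step in, leap out — an escape tone.
The harmony at that moment is E dominant seventh chord (E, G♯, B, D); C3 is not a chord tone.
It is approached by step down from D3 and left by step up to D3.
Step away and step back to the same note — a neighbor tone (lower neighbor).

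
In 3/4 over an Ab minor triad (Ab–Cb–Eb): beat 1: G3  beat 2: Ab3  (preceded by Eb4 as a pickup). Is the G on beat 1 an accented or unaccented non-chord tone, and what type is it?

The harmony at that moment is Ab minor triad (Ab, Cb, Eb); G3 is not a chord tone.
It is approached by leap down from Eb4 and left by step up to Ab3.
Leap in, step out — an appoggiatura.
It falls on the downbeat, so it is accented.

Accented appoggiatura.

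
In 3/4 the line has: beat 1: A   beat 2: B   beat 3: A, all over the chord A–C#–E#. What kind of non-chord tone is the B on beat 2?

The harmony at that moment is A augmented triad (A, C#, E#); B is not a chord tone.
It is approached by step up from A and left by step down to A.
Step away and step back to the same note — a neighbor tone (upper neighbor).

Upper neighbor tone.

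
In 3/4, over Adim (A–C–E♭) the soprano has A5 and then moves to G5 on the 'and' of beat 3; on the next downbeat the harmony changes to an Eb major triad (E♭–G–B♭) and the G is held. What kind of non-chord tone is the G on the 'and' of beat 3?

Anticipation.

The harmony at that moment is A diminished triad (A, C, E♭); G5 is not a chord tone.
It is approached by step down from A5 and then sustained as the same pitch into the next harmony.
Arriving early and becoming a chord tone when the harmony changes — an anticipation.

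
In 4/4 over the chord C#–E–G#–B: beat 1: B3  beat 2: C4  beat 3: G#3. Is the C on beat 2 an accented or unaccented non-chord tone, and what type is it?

Unaccented escape tone.

The harmony at that moment is C# minor seventh chord (C#, E, G#, B); C4 is not a chord tone.
It is approached by step up from B3 and left by leap down to G#3.
Step in, leap out — an escape tone.
It falls on a weak beat, so it is unaccented.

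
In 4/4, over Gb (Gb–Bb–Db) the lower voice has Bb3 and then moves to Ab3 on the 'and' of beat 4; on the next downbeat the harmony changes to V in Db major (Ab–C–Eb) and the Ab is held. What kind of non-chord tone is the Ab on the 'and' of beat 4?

The harmony at that moment is Gb major triad (Gb, Bb, Db); Ab3 is not a chord tone.
It is approached by step down from Bb3 and then sustained as the same pitch into the next harmony.
Arriving early and becoming a chord tone when the harmony changes — an anticipation.

Anticipation.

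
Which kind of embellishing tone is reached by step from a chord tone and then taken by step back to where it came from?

Approach: by step. Departure: by step in the opposite direction, back to the starting pitch.
Stepwise on both sides but reversing to return to the same chord tone — a neighbor tone. (Had it continued onward in the same direction it would be a passing tone instead.)

Neighbor tone.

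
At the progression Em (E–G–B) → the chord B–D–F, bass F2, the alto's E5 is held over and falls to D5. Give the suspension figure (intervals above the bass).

At the second chord the bass is F2. The suspended E5 lies a seventh above the bass; after resolving down by step to D5, the interval above the bass becomes a sixth.
Suspension figures are named by those two intervals: 7–6.

7–6 suspension.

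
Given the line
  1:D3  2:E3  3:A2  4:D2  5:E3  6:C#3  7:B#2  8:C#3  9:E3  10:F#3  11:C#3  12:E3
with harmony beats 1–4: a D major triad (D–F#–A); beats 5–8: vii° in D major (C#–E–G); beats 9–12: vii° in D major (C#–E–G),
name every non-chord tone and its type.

The harmony at that moment is D major triad (D, F#, A); E3 is not a chord tone.
It is approached by step up from D3 and left by leap down to A2.
Step in, leap out — an escape tone.
The harmony at that moment is C# diminished triad (C#, E, G); B#2 is not a chord tone.
It is approached by step down from C#3 and left by step up to C#3.
Step away and step back to the same note — a neighbor tone (lower neighbor).
The harmony at that moment is C# diminished triad (C#, E, G); F#3 is not a chord tone.
It is approached by step up from E3 and left by leap down to C#3.
Step in, leap out — an escape tone.

E3 (beat 2) — escape tone; B#2 (beat 7) — neighbor tone; F#3 (beat 10) — escape tone.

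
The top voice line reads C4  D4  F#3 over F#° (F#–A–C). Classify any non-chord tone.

The harmony at that moment is F# diminished triad (F#, A, C); D4 is not a chord tone.
It is approached by step up from C4 and left by leap down to F#3.
Step in, leap out — an escape tone.

D4 is an escape tone.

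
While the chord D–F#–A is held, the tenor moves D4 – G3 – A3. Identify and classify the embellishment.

G3 is an appoggiatura.

The harmony at that moment is D major triad (D, F#, A); G3 is not a chord tone.
It is approached by leap down from D4 and left by step up to A3.
Leap in, step out — an appoggiatura.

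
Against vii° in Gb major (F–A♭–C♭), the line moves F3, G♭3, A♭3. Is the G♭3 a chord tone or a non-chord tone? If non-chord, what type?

Non-chord tone — a passing tone.

The harmony at that moment is F diminished triad (F, A♭, C♭); G♭3 is not a chord tone.
It is approached by step up from F3 and left by step up to A♭3.
Step in, step out in the same direction — a passing tone.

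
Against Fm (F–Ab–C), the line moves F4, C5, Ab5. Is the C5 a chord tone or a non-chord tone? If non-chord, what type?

Chord tone (the fifth of F minor triad).

F minor triad contains F, Ab, C; C is the fifth, so it is a chord tone.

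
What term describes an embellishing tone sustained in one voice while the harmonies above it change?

Approach: none. Departure: none — a single pitch is sustained while the chords change around it, passing through harmonies that do not contain it.
No melodic motion at all; the dissonance is created entirely by the moving harmonies against the stationary note — a pedal tone (pedal point).

Pedal tone.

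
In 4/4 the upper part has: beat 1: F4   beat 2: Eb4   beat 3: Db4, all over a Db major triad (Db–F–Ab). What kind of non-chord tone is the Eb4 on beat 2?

The harmony at that moment is Db major triad (Db, F, Ab); Eb4 is not a chord tone.
It is approached by step down from F4 and left by step down to Db4.
Step in, step out in the same direction — a passing tone.

Passing tone.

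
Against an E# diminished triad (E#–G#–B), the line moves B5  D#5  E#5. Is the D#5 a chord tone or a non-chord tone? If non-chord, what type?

The harmony at that moment is E# diminished triad (E#, G#, B); D#5 is not a chord tone.
It is approached by leap down from B5 and left by step up to E#5.
Leap in, step out — an appoggiatura.

Non-chord tone — an appoggiatura.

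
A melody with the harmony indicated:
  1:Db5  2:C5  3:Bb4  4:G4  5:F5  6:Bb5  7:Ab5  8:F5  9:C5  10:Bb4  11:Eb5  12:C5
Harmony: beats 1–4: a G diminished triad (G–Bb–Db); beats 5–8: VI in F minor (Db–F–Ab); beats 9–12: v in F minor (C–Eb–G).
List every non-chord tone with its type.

C5 (beat 2) — passing tone; Bb5 (beat 6) — appoggiatura; Bb4 (beat 10) — escape tone.

The harmony at that moment is G diminished triad (G, Bb, Db); C5 is not a chord tone.
It is approached by step down from Db5 and left by step down to Bb4.
Step in, step out in the same direction — a passing tone.
The harmony at that moment is Db major triad (Db, F, Ab); Bb5 is not a chord tone.
It is approached by leap up from F5 and left by step down to Ab5.
Leap in, step out — an appoggiatura.
The harmony at that moment is C minor triad (C, Eb, G); Bb4 is not a chord tone.
It is approached by step down from C5 and left by leap up to Eb5.
Step in, leap out — an escape tone.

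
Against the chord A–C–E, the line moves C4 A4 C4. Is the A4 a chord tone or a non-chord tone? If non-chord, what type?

A minor triad contains A, C, E; A is the root, so it is a chord tone.

Chord tone (the root of A minor triad).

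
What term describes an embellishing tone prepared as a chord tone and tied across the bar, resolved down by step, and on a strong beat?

Approach: by preparation — the pitch is first a chord tone, then held (tied or repeated) while the harmony changes under it. Departure: down by step. Metric position: strong.
A prepared dissonance that resolves downward by step — a suspension. (The same figure resolving upward would be a retardation.)

Suspension.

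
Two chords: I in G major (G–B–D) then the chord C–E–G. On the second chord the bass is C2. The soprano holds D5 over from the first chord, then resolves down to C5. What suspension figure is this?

9–8 suspension.

At the second chord the bass is C2. The suspended D5 lies a ninth above the bass; after resolving down by step to C5, the interval above the bass becomes an octave.
Suspension figures are named by those two intervals: 9–8.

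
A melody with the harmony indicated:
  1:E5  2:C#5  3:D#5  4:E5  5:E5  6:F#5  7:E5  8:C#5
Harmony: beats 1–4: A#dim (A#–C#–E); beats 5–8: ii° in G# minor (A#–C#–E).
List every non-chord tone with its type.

The harmony at that moment is A# diminished triad (A#, C#, E); D#5 is not a chord tone.
It is approached by step up from C#5 and left by step up to E5.
Step in, step out in the same direction — a passing tone.
The harmony at that moment is A# diminished triad (A#, C#, E); F#5 is not a chord tone.
It is approached by step up from E5 and left by step down to E5.
Step away and step back to the same note — a neighbor tone (upper neighbor).

D#5 (beat 3) — passing tone; F#5 (beat 6) — neighbor tone.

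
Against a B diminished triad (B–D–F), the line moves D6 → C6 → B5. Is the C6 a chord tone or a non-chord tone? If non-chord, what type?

Non-chord tone — a passing tone.

The harmony at that moment is B diminished triad (B, D, F); C6 is not a chord tone.
It is approached by step down from D6 and left by step down to B5.
Step in, step out in the same direction — a passing tone.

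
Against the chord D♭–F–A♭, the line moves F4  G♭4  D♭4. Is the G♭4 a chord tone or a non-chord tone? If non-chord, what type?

Non-chord tone — an escape tone.

The harmony at that moment is D♭ major triad (D♭, F, A♭); G♭4 is not a chord tone.
It is approached by step up from F4 and left by leap down to D♭4.
Step in, leap out — an escape tone.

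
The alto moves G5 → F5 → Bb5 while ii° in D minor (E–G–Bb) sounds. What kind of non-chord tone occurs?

F5 is an escape tone.

The harmony at that moment is E diminished triad (E, G, Bb); F5 is not a chord tone.
It is approached by step down from G5 and left by leap up to Bb5.
Step in, leap out — an escape tone.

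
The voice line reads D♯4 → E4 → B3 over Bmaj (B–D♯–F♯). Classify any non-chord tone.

E4 is an escape tone.

The harmony at that moment is B major triad (B, D♯, F♯); E4 is not a chord tone.
It is approached by step up from D♯4 and left by leap down to B3.
Step in, leap out — an escape tone.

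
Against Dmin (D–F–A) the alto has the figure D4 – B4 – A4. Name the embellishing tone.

B4 is an appoggiatura.

The harmony at that moment is D minor triad (D, F, A); B4 is not a chord tone.
It is approached by leap up from D4 and left by step down to A4.
Leap in, step out — an appoggiatura.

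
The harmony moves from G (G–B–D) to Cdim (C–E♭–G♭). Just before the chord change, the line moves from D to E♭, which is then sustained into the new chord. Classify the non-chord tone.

E♭ is an anticipation.

The harmony at that moment is G major triad (G, B, D); E♭ is not a chord tone.
It is approached by step up from D and then sustained as the same pitch into the next harmony.
Arriving early and becoming a chord tone when the harmony changes — an anticipation.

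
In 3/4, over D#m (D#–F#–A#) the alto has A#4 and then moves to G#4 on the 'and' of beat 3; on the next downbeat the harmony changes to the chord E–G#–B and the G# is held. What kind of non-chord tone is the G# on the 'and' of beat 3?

The harmony at that moment is D# minor triad (D#, F#, A#); G#4 is not a chord tone.
It is approached by step down from A#4 and then sustained as the same pitch into the next harmony.
Arriving early and becoming a chord tone when the harmony changes — an anticipation.

Anticipation.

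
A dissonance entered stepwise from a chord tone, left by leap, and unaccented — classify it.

Escape tone.

Approach: by step. Departure: by leap. Metric position: weak.
Step in, leap out, from a weak position — an escape tone (échappée). (It is the mirror image of the appoggiatura, which leaps in and steps out on a strong beat.)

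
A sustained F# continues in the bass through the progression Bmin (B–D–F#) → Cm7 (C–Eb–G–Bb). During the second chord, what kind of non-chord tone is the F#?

The harmony at that moment is C minor seventh chord (C, Eb, G, Bb); F# is not a chord tone.
It is held over (the same pitch as the preceding F#) and then sustained as the same pitch into the next harmony.
Sustained through a change of harmony — a pedal tone.

Pedal tone (pedal point).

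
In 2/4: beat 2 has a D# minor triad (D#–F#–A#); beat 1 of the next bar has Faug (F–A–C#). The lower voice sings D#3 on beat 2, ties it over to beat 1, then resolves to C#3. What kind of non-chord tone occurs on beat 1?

The harmony at that moment is F augmented triad (F, A, C#); D#3 is not a chord tone.
It is held over (the same pitch as the preceding D#3) and left by step down to C#3.
Held over from the previous chord and resolving down by step — a suspension.

Suspension.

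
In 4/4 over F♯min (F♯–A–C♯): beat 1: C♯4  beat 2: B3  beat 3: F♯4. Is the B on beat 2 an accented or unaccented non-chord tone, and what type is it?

Unaccented escape tone.

The harmony at that moment is F♯ minor triad (F♯, A, C♯); B3 is not a chord tone.
It is approached by step down from C♯4 and left by leap up to F♯4.
Step in, leap out — an escape tone.
It falls on a weak beat, so it is unaccented.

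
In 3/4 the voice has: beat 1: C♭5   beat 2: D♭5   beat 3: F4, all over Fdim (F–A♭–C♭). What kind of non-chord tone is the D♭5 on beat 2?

The harmony at that moment is F diminished triad (F, A♭, C♭); D♭5 is not a chord tone.
It is approached by step up from C♭5 and left by leap down to F4.
Step in, leap out, on a weak beat — an escape tone.

Escape tone.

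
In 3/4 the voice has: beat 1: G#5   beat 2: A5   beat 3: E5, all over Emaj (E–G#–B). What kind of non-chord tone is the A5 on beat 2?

The harmony at that moment is E major triad (E, G#, B); A5 is not a chord tone.
It is approached by step up from G#5 and left by leap down to E5.
Step in, leap out, on a weak beat — an escape tone.

Escape tone.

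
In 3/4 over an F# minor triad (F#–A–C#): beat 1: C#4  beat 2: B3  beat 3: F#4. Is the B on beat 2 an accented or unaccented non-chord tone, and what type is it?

The harmony at that moment is F# minor triad (F#, A, C#); B3 is not a chord tone.
It is approached by step down from C#4 and left by leap up to F#4.
Step in, leap out — an escape tone.
It falls on a weak beat, so it is unaccented.

Unaccented escape tone.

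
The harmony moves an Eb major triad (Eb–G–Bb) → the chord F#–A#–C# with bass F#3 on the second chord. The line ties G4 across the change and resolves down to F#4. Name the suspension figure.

At the second chord the bass is F#3. The suspended G4 lies a ninth above the bass; after resolving down by step to F#4, the interval above the bass becomes an octave.
Suspension figures are named by those two intervals: 9–8.

9–8 suspension.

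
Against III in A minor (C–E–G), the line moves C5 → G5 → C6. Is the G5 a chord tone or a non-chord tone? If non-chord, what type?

C major triad contains C, E, G; G is the fifth, so it is a chord tone.

Chord tone (the fifth of C major triad).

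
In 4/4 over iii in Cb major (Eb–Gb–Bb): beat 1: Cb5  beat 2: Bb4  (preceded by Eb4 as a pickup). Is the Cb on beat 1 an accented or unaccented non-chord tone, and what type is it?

The harmony at that moment is Eb minor triad (Eb, Gb, Bb); Cb5 is not a chord tone.
It is approached by leap up from Eb4 and left by step down to Bb4.
Leap in, step out — an appoggiatura.
It falls on the downbeat, so it is accented.

Accented appoggiatura.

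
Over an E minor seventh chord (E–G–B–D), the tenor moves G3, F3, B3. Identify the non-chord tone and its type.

F3 is an escape tone.

The harmony at that moment is E minor seventh chord (E, G, B, D); F3 is not a chord tone.
It is approached by step down from G3 and left by leap up to B3.
Step in, leap out — an escape tone.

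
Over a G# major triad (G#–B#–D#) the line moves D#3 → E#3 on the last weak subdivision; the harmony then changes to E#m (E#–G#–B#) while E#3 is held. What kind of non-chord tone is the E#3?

The harmony at that moment is G# major triad (G#, B#, D#); E#3 is not a chord tone.
It is approached by step up from D#3 and then sustained as the same pitch into the next harmony.
Arriving early and becoming a chord tone when the harmony changes — an anticipation.

E#3 is an anticipation.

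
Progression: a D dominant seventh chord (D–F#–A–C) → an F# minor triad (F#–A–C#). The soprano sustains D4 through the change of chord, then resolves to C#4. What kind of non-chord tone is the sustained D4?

D4 is a suspension.

The harmony at that moment is F# minor triad (F#, A, C#); D4 is not a chord tone.
It is held over (the same pitch as the preceding D4) and left by step down to C#4.
Held over from the previous chord and resolving down by step — a suspension.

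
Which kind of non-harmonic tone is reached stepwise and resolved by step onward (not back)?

Approach: by step. Departure: by step, continuing in the same direction.
Stepwise on both sides with no change of direction means the note fills in the space between two different chord tones — a passing tone. (Had it turned back to its starting note it would be a neighbor tone instead.)

Passing tone.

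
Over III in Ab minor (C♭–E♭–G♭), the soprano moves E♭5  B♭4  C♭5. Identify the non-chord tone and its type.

The harmony at that moment is C♭ major triad (C♭, E♭, G♭); B♭4 is not a chord tone.
It is approached by leap down from E♭5 and left by step up to C♭5.
Leap in, step out — an appoggiatura.

B♭4 is an appoggiatura.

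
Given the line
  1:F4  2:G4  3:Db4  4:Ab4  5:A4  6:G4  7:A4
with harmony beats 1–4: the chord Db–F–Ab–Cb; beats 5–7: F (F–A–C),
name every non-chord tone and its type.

G4 (beat 2) — escape tone; G4 (beat 6) — neighbor tone.

The harmony at that moment is Db dominant seventh chord (Db, F, Ab, Cb); G4 is not a chord tone.
It is approached by step up from F4 and left by leap down to Db4.
Step in, leap out — an escape tone.
The harmony at that moment is F major triad (F, A, C); G4 is not a chord tone.
It is approached by step down from A4 and left by step up to A4.
Step away and step back to the same note — a neighbor tone (lower neighbor).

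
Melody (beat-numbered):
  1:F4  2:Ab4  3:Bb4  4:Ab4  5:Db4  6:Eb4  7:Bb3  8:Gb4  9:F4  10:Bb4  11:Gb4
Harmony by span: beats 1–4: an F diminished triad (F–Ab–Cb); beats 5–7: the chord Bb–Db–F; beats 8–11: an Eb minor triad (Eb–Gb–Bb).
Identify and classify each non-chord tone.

The harmony at that moment is F diminished triad (F, Ab, Cb); Bb4 is not a chord tone.
It is approached by step up from Ab4 and left by step down to Ab4.
Step away and step back to the same note — a neighbor tone (upper neighbor).
The harmony at that moment is Bb minor triad (Bb, Db, F); Eb4 is not a chord tone.
It is approached by step up from Db4 and left by leap down to Bb3.
Step in, leap out — an escape tone.
The harmony at that moment is Eb minor triad (Eb, Gb, Bb); F4 is not a chord tone.
It is approached by step down from Gb4 and left by leap up to Bb4.
Step in, leap out — an escape tone.

Bb4 (beat 3) — neighbor tone; Eb4 (beat 6) — escape tone; F4 (beat 9) — escape tone.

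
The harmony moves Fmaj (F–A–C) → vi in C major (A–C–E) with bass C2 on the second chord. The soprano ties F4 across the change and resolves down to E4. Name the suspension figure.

At the second chord the bass is C2. The suspended F4 lies a fourth above the bass; after resolving down by step to E4, the interval above the bass becomes a third.
Suspension figures are named by those two intervals: 4–3.

4–3 suspension.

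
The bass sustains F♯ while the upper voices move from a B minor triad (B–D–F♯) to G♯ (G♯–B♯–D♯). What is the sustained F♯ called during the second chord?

The harmony at that moment is G♯ major triad (G♯, B♯, D♯); F♯ is not a chord tone.
It is held over (the same pitch as the preceding F♯) and then sustained as the same pitch into the next harmony.
Sustained through a change of harmony — a pedal tone.

Pedal tone (pedal point).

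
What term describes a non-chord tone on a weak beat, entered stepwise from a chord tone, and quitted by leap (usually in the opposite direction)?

Escape tone.

Approach: by step. Departure: by leap. Metric position: weak.
Step in, leap out, from a weak position — an escape tone (échappée). (It is the mirror image of the appoggiatura, which leaps in and steps out on a strong beat.)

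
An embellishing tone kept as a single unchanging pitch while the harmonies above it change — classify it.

Pedal tone.

Approach: none. Departure: none — a single pitch is sustained while the chords change around it, passing through harmonies that do not contain it.
No melodic motion at all; the dissonance is created entirely by the moving harmonies against the stationary note — a pedal tone (pedal point).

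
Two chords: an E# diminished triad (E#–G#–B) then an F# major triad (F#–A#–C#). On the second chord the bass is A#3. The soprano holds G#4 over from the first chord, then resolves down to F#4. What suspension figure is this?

At the second chord the bass is A#3. The suspended G#4 lies a seventh above the bass; after resolving down by step to F#4, the interval above the bass becomes a sixth.
Suspension figures are named by those two intervals: 7–6.

7–6 suspension.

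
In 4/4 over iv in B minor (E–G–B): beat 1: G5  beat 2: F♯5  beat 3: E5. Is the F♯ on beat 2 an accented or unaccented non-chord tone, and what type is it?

Unaccented passing tone.

The harmony at that moment is E minor triad (E, G, B); F♯5 is not a chord tone.
It is approached by step down from G5 and left by step down to E5.
Step in, step out in the same direction — a passing tone.
It falls on a weak beat, so it is unaccented.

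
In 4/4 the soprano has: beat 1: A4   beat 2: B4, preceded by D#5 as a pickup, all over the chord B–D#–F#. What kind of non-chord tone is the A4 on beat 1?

Appoggiatura.

The harmony at that moment is B major triad (B, D#, F#); A4 is not a chord tone.
It is approached by leap down from D#5 and left by step up to B4.
Leap in, step out, metrically accented — an appoggiatura.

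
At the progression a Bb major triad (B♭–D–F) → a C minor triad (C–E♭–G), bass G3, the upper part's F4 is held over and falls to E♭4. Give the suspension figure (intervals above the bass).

7–6 suspension.

At the second chord the bass is G3. The suspended F4 lies a seventh above the bass; after resolving down by step to E♭4, the interval above the bass becomes a sixth.
Suspension figures are named by those two intervals: 7–6.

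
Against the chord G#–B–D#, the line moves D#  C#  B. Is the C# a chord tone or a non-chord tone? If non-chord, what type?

Non-chord tone — a passing tone.

The harmony at that moment is G# minor triad (G#, B, D#); C# is not a chord tone.
It is approached by step down from D# and left by step down to B.
Step in, step out in the same direction — a passing tone.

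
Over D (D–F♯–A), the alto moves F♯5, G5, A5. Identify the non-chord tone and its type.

The harmony at that moment is D major triad (D, F♯, A); G5 is not a chord tone.
It is approached by step up from F♯5 and left by step up to A5.
Step in, step out in the same direction — a passing tone.

G5 is a passing tone.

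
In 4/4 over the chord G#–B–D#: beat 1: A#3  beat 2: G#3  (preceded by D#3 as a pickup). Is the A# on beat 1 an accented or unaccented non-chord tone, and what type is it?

The harmony at that moment is G# minor triad (G#, B, D#); A#3 is not a chord tone.
It is approached by leap up from D#3 and left by step down to G#3.
Leap in, step out — an appoggiatura.
It falls on the downbeat, so it is accented.

Accented appoggiatura.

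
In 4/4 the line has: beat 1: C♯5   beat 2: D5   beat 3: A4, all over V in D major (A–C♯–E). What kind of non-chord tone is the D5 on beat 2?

Escape tone.

The harmony at that moment is A major triad (A, C♯, E); D5 is not a chord tone.
It is approached by step up from C♯5 and left by leap down to A4.
Step in, leap out, on a weak beat — an escape tone.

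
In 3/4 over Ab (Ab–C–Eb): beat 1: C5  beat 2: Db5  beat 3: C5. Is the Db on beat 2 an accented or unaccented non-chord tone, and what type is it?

The harmony at that moment is Ab major triad (Ab, C, Eb); Db5 is not a chord tone.
It is approached by step up from C5 and left by step down to C5.
Step away and step back to the same note — a neighbor tone (upper neighbor).
It falls on a weak beat, so it is unaccented.

Unaccented neighbor tone.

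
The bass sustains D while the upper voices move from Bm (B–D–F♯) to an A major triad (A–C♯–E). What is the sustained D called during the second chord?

The harmony at that moment is A major triad (A, C♯, E); D is not a chord tone.
It is held over (the same pitch as the preceding D) and then sustained as the same pitch into the next harmony.
Sustained through a change of harmony — a pedal tone.

Pedal tone (pedal point).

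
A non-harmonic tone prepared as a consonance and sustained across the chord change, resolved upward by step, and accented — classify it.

Retardation.

Approach: by preparation — the pitch is first a chord tone, then held (tied or repeated) while the harmony changes under it. Departure: up by step. Metric position: strong.
A prepared dissonance that resolves upward by step — a retardation. (The same figure resolving downward would be a suspension.)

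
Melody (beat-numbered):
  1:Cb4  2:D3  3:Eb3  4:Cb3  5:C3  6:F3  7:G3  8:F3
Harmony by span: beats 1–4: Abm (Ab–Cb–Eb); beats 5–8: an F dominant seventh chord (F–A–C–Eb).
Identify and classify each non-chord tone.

The harmony at that moment is Ab minor triad (Ab, Cb, Eb); D3 is not a chord tone.
It is approached by leap down from Cb4 and left by step up to Eb3.
Leap in, step out — an appoggiatura.
The harmony at that moment is F dominant seventh chord (F, A, C, Eb); G3 is not a chord tone.
It is approached by step up from F3 and left by step down to F3.
Step away and step back to the same note — a neighbor tone (upper neighbor).

D3 (beat 2) — appoggiatura; G3 (beat 7) — neighbor tone.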